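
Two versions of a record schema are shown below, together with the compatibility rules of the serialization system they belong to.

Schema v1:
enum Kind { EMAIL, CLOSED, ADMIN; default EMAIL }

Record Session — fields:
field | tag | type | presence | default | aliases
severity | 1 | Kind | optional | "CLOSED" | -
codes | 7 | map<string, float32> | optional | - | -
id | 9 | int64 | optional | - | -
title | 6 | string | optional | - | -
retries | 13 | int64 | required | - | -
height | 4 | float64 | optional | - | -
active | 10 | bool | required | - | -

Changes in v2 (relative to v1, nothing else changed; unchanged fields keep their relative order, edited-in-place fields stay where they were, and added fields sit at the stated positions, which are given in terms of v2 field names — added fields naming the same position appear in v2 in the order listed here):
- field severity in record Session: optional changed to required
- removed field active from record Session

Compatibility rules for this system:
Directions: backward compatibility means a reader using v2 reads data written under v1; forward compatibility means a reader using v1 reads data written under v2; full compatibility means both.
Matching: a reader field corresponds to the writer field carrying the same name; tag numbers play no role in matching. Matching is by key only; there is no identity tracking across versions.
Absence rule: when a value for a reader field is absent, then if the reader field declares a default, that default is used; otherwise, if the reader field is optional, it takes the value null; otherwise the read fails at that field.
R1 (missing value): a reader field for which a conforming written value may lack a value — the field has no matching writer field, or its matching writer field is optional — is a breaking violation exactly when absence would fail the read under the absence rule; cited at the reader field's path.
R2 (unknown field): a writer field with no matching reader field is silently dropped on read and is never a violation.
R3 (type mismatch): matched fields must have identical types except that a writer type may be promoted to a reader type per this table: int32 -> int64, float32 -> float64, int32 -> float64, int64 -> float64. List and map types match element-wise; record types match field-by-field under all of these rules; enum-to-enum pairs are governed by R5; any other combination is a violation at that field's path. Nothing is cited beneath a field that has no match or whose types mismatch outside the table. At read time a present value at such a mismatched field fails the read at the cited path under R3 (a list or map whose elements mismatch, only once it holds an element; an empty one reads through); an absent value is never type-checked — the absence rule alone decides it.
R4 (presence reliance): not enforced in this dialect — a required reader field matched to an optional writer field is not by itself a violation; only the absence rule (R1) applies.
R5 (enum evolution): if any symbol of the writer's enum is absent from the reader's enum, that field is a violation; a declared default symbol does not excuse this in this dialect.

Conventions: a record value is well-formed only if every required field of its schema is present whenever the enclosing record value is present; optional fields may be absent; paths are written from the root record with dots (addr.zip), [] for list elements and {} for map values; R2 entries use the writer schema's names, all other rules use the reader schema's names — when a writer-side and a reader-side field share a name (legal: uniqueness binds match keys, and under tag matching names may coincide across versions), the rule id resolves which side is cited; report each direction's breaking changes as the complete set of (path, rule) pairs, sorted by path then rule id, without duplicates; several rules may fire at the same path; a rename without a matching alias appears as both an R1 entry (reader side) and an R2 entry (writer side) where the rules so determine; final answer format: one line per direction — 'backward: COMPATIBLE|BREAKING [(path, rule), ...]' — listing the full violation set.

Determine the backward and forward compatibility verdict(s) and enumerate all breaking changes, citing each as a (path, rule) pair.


backward: COMPATIBLE []; forward: BREAKING [(active, R1)]

in Session below, arrows point writer -> reader
backward on Session — v2 reading data written by v1:
  writer optional, Kind -> Kind: reader severity maps from writer severity
  writer optional, map<string, float32> -> map<string, float32>: reader codes maps from writer codes
  writer optional, int64 -> int64: reader id maps from writer id
  writer optional, string -> string: reader title maps from writer title
  writer required, int64 -> int64: reader retries maps from writer retries
  writer optional, float64 -> float64: reader height maps from writer height
  active (writer side), unknown to reader
  => backward: COMPATIBLE
forward on Session — v1 reading data written by v2:
  writer required, Kind -> Kind: reader severity maps from writer severity
  writer optional, map<string, float32> -> map<string, float32>: reader codes maps from writer codes
  writer optional, int64 -> int64: reader id maps from writer id
  writer optional, string -> string: reader title maps from writer title
  writer required, int64 -> int64: reader retries maps from writer retries
  writer optional, float64 -> float64: reader height maps from writer height
  active: no writer match
  rule R1 violated at active
  => 1 violation(s): forward is BREAKING for Session


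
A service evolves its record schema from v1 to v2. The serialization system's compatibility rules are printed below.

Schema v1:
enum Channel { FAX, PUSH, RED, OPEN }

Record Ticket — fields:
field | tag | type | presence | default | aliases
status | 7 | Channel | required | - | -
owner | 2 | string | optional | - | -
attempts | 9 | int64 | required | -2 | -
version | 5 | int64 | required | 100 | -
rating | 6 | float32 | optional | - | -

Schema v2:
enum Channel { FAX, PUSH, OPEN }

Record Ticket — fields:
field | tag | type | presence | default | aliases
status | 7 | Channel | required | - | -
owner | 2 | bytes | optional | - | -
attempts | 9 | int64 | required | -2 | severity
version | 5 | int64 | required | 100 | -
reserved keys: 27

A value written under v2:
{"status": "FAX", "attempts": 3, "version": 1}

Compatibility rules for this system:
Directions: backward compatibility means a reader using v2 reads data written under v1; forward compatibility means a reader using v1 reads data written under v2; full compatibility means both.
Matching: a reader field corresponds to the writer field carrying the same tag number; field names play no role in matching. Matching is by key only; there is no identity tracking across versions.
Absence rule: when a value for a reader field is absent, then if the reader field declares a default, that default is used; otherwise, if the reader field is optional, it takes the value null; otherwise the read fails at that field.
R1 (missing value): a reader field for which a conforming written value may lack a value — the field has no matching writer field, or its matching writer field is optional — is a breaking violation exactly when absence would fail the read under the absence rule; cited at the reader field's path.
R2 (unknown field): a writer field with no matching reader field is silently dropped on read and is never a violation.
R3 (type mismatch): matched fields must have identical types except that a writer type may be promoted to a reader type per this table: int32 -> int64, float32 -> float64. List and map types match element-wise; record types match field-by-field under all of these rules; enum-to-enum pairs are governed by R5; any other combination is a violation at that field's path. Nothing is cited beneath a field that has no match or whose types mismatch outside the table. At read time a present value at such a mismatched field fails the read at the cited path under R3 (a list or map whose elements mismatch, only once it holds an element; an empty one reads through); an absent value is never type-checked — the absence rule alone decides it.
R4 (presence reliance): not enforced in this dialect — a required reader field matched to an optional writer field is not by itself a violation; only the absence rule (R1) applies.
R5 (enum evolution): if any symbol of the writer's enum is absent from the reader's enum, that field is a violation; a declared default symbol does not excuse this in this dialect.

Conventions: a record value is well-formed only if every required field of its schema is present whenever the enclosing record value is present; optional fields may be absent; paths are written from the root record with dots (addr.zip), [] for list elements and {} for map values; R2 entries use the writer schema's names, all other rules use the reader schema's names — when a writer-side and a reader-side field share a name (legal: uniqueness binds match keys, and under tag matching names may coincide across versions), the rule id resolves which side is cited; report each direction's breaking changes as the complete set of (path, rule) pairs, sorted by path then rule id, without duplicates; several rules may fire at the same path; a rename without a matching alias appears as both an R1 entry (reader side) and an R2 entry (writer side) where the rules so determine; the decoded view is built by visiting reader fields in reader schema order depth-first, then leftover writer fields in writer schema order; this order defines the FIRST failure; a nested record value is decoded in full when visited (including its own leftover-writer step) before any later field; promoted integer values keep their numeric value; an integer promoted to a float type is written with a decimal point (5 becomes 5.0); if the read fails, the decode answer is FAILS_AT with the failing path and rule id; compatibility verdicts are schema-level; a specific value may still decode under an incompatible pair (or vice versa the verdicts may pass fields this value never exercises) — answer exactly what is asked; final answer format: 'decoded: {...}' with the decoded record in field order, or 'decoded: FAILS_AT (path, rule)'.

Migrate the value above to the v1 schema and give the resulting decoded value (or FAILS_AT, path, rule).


the writer's type comes first in each Ticket pair
decoding the Ticket value with the v1 reader:
  status := "FAX"
  owner := null (not supplied -> null)
  attempts := 3
  version := 1
  rating := null (not supplied -> null)
  => decoded: {"status": "FAX", "owner": null, "attempts": 3, "version": 1, "rating": null}
remaining Ticket differences; none change what is asked:
  enum Channel (field status in record Ticket): symbol RED removed -> matters for Ticket compatibility verdicts, not for this value's decode
  removed field rating from record Ticket -> inert under this dialect — no rule fires on Ticket and the result does not move
  field owner in record Ticket: type string changed to bytes -> matters for Ticket compatibility verdicts, not for this value's decode

decoded: {"status": "FAX", "owner": null, "attempts": 3, "version": 1, "rating": null}


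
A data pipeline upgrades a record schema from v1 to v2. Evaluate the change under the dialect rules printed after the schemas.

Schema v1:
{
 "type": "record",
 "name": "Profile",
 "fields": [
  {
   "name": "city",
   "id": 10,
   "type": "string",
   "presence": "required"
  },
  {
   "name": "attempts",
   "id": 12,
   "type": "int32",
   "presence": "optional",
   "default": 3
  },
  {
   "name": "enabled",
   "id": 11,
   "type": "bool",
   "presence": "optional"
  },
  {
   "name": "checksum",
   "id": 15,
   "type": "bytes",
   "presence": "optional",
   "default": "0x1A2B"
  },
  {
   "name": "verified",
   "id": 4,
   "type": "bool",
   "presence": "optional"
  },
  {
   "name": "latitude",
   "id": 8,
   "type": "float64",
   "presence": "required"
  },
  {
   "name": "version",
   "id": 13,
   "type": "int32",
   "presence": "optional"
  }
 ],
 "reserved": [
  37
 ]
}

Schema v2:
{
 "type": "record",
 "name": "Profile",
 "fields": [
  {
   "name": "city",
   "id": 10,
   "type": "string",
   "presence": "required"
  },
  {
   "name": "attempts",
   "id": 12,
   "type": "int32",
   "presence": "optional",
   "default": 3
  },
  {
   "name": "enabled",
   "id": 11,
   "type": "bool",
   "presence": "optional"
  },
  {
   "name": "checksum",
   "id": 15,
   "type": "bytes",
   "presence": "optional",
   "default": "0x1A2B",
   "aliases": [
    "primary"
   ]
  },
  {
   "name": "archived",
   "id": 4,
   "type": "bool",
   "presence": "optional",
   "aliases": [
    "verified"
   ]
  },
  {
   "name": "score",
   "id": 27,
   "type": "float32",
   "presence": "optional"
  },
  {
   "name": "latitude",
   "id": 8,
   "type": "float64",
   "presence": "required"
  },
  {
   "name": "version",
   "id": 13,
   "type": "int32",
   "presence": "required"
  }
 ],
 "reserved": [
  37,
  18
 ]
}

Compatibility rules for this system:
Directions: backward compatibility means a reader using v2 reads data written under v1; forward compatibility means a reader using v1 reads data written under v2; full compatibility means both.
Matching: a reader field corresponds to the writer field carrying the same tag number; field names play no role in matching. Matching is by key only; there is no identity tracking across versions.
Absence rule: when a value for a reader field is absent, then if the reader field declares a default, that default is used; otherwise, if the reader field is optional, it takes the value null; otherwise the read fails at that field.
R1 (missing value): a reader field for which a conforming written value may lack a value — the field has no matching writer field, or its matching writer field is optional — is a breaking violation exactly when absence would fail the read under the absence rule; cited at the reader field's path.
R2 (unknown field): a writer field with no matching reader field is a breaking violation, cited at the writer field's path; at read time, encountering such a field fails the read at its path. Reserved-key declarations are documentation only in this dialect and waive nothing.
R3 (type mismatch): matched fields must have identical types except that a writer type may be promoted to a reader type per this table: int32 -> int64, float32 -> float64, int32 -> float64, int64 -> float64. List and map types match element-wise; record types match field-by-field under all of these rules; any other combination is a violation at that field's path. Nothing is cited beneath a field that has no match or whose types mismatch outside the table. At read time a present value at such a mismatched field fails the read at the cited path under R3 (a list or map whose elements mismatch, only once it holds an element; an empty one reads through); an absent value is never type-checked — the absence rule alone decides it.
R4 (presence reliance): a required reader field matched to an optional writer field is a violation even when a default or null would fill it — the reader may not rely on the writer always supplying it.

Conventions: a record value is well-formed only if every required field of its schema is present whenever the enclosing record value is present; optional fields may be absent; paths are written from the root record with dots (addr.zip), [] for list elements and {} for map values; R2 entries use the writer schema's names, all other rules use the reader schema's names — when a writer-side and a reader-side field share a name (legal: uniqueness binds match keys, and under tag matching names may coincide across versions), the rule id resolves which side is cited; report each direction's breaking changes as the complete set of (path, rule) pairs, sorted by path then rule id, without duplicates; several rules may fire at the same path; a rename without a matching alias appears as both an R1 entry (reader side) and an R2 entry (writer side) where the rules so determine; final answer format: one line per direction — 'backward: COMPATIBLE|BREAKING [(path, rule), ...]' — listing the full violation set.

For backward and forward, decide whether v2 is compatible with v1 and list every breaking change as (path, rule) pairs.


backward: BREAKING [(version, R1), (version, R4)]; forward: BREAKING [(score, R2)]

each type pair in Profile: writer, then reader
backward for Profile (reader v2, writer v1):
  city <- city (string -> string, writer required)
  attempts <- attempts (int32 -> int32, writer optional)
  enabled <- enabled (bool -> bool, writer optional)
  checksum <- checksum (bytes -> bytes, writer optional)
  archived <- verified (bool -> bool, writer optional)
  score: no writer-side match
  latitude <- latitude (float64 -> float64, writer required)
  version <- version (int32 -> int32, writer optional)
  rule R1 violated at version
  rule R4 violated at version
  => backward: BREAKING (2)
forward for Profile (reader v1, writer v2):
  city <- city (string -> string, writer required)
  attempts <- attempts (int32 -> int32, writer optional)
  enabled <- enabled (bool -> bool, writer optional)
  checksum <- checksum (bytes -> bytes, writer optional)
  verified <- archived (bool -> bool, writer optional)
  latitude <- latitude (float64 -> float64, writer required)
  version <- version (int32 -> int32, writer required)
  score (writer side), unknown to reader
  rule R2 violated at score
  => forward: BREAKING (1)


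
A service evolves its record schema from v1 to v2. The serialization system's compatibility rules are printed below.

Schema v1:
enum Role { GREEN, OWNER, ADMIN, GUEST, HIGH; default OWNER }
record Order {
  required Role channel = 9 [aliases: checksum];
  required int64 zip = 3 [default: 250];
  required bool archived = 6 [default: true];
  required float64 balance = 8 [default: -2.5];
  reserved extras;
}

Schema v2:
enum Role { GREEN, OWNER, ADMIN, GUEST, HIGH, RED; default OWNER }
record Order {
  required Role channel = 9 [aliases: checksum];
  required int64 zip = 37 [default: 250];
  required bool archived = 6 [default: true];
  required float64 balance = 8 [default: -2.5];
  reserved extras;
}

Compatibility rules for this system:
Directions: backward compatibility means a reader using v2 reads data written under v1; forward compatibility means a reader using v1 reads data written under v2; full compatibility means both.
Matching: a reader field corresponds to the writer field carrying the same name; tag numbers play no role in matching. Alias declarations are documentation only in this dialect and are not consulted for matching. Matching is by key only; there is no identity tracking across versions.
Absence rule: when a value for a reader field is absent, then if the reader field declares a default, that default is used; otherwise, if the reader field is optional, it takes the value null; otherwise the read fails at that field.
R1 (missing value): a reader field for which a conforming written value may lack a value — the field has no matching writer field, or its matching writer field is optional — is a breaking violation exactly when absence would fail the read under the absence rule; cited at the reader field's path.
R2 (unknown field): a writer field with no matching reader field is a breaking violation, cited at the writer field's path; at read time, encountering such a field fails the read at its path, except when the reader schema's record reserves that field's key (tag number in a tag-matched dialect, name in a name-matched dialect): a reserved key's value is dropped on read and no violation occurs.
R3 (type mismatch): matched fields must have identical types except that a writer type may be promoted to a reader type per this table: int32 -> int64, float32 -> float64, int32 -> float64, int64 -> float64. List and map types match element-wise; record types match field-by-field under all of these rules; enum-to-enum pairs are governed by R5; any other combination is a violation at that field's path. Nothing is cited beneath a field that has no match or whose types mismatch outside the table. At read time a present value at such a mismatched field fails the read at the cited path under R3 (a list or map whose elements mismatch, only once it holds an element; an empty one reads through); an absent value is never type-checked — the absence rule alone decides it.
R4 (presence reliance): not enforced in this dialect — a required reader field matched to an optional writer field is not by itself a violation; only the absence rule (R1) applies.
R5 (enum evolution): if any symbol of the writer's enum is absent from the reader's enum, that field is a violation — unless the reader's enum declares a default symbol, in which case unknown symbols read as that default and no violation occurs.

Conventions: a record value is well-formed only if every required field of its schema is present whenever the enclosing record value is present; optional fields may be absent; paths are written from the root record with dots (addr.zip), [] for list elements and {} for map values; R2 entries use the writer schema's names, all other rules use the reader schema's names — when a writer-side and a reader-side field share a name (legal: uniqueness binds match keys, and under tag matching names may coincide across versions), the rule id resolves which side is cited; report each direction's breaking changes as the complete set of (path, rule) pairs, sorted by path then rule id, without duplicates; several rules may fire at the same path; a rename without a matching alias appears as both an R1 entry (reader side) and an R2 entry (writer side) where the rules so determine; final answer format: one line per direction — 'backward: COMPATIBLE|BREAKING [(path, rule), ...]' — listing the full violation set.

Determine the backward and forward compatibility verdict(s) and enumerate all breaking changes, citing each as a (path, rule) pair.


backward: COMPATIBLE []; forward: COMPATIBLE []

the writer's type comes first in each Order pair
backward for Order (reader v2, writer v1):
  channel <- channel (Role -> Role, writer required)
  zip <- zip (int64 -> int64, writer required)
  archived <- archived (bool -> bool, writer required)
  balance <- balance (float64 -> float64, writer required)
  => backward verdict for Order: COMPATIBLE, no violations
forward for Order (reader v1, writer v2):
  channel <- channel (Role -> Role, writer required)
  zip <- zip (int64 -> int64, writer required)
  archived <- archived (bool -> bool, writer required)
  balance <- balance (float64 -> float64, writer required)
  => forward verdict for Order: COMPATIBLE, no violations


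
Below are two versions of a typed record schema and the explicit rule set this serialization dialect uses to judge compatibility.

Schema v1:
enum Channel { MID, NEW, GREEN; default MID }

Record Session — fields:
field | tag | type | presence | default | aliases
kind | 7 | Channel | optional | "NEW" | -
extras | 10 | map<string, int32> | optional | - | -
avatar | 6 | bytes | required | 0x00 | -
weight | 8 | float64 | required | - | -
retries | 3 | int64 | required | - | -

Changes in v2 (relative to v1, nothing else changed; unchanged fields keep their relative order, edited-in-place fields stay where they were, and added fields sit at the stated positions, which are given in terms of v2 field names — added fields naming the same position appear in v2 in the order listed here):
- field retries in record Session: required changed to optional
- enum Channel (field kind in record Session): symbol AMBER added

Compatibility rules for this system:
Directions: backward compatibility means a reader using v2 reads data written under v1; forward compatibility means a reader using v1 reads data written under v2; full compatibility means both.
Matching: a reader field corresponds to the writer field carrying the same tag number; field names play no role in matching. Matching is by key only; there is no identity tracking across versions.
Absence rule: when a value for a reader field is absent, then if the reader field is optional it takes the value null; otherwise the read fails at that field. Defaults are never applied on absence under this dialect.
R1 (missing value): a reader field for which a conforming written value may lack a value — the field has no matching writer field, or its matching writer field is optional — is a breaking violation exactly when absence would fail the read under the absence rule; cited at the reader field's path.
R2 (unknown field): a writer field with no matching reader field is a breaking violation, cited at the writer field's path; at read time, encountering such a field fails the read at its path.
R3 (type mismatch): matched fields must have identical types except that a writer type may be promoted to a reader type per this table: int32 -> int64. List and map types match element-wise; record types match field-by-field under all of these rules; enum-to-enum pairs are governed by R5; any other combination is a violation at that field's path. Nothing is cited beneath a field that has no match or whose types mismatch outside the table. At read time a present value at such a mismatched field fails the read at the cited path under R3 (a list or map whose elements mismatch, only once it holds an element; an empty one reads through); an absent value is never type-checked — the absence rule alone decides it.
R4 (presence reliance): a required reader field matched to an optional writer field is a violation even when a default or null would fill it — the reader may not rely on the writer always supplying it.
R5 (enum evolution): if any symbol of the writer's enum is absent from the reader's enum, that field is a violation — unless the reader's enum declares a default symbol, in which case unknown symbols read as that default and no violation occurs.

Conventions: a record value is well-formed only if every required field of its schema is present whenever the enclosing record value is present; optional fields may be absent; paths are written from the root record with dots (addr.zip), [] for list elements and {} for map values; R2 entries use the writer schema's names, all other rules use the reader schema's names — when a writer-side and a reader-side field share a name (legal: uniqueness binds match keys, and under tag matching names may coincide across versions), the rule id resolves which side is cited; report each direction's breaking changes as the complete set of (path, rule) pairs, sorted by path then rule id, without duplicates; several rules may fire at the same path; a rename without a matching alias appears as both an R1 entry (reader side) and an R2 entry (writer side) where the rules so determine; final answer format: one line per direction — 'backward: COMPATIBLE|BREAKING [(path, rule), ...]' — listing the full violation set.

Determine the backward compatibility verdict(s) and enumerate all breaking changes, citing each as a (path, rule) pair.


in Session below, arrows point writer -> reader
backward for Session (reader v2, writer v1):
  kind: paired with writer kind (Channel -> Channel; writer optional)
  extras: paired with writer extras (map<string, int32> -> map<string, int32>; writer optional)
  avatar: paired with writer avatar (bytes -> bytes; writer required)
  weight: paired with writer weight (float64 -> float64; writer required)
  retries: paired with writer retries (int64 -> int64; writer required)
  nothing fires on Session: backward is COMPATIBLE
ruling out the remaining Session differences:
  field retries in record Session: required changed to optional -> fires only in the forward direction of Session, which is not asked here
  enum Channel (field kind in record Session): symbol AMBER added -> fires no rule on Session, leaving the asked answer as it is

backward: COMPATIBLE []


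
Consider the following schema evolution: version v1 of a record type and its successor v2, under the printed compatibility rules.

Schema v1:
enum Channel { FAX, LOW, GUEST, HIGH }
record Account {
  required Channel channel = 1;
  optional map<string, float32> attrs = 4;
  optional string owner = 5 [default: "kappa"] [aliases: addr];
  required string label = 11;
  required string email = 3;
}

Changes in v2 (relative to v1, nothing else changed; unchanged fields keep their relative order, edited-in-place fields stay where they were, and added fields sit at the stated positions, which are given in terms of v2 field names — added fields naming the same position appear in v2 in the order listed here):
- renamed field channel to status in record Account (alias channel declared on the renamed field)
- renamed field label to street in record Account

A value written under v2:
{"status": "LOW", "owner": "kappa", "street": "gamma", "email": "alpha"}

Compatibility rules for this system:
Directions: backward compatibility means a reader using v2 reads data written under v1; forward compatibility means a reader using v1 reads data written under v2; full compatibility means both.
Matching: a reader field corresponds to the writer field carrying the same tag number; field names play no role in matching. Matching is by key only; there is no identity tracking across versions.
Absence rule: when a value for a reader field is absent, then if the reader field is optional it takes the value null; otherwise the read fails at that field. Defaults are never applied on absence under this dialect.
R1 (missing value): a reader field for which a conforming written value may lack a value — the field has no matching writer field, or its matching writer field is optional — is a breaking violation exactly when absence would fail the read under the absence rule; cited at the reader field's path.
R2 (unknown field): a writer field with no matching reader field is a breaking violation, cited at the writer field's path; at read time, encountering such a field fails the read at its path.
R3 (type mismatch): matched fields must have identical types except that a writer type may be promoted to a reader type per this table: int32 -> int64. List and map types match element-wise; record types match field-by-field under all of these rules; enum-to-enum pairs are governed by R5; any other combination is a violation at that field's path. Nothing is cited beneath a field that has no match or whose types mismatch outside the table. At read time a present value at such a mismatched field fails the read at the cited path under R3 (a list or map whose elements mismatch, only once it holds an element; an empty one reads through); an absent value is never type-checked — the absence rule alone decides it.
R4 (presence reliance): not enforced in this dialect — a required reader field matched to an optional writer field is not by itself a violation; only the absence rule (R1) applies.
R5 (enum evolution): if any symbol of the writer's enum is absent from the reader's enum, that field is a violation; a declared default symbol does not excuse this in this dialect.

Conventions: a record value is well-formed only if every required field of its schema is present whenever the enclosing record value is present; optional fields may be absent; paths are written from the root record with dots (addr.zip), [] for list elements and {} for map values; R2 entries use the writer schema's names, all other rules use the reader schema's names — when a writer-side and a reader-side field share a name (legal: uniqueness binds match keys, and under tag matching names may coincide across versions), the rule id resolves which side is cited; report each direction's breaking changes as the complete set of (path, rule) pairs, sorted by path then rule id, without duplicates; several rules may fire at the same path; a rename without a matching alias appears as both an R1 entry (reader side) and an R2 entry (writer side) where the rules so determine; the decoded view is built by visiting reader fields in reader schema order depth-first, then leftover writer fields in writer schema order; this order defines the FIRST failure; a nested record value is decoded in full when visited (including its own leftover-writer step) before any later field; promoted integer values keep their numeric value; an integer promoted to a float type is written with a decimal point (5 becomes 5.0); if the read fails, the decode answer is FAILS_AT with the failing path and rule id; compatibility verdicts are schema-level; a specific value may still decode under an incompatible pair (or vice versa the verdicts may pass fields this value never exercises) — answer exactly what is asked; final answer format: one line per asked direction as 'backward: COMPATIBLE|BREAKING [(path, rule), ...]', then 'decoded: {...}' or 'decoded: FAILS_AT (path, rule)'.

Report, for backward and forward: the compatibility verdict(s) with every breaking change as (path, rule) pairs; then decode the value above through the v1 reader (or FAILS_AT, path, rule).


each type pair in Account: writer, then reader
backward on Account — v2 reading data written by v1:
  status <- channel (Channel -> Channel, writer required)
  attrs <- attrs (map<string, float32> -> map<string, float32>, writer optional)
  owner <- owner (string -> string, writer optional)
  street <- label (string -> string, writer required)
  email <- email (string -> string, writer required)
  => backward verdict for Account: COMPATIBLE, no violations
forward on Account — v1 reading data written by v2:
  channel <- status (Channel -> Channel, writer required)
  attrs <- attrs (map<string, float32> -> map<string, float32>, writer optional)
  owner <- owner (string -> string, writer optional)
  label <- street (string -> string, writer required)
  email <- email (string -> string, writer required)
  => forward verdict for Account: COMPATIBLE, no violations
decode walk for Account under reader schema v1:
  channel := "LOW" (from writer status)
  attrs := null (absent, optional -> null)
  owner := "kappa"
  label := "gamma" (from writer street)
  email := "alpha"
  => decoded: {"channel": "LOW", "attrs": null, "owner": "kappa", "label": "gamma", "email": "alpha"}

backward: COMPATIBLE []; forward: COMPATIBLE []; decoded: {"channel": "LOW", "attrs": null, "owner": "kappa", "label": "gamma", "email": "alpha"}


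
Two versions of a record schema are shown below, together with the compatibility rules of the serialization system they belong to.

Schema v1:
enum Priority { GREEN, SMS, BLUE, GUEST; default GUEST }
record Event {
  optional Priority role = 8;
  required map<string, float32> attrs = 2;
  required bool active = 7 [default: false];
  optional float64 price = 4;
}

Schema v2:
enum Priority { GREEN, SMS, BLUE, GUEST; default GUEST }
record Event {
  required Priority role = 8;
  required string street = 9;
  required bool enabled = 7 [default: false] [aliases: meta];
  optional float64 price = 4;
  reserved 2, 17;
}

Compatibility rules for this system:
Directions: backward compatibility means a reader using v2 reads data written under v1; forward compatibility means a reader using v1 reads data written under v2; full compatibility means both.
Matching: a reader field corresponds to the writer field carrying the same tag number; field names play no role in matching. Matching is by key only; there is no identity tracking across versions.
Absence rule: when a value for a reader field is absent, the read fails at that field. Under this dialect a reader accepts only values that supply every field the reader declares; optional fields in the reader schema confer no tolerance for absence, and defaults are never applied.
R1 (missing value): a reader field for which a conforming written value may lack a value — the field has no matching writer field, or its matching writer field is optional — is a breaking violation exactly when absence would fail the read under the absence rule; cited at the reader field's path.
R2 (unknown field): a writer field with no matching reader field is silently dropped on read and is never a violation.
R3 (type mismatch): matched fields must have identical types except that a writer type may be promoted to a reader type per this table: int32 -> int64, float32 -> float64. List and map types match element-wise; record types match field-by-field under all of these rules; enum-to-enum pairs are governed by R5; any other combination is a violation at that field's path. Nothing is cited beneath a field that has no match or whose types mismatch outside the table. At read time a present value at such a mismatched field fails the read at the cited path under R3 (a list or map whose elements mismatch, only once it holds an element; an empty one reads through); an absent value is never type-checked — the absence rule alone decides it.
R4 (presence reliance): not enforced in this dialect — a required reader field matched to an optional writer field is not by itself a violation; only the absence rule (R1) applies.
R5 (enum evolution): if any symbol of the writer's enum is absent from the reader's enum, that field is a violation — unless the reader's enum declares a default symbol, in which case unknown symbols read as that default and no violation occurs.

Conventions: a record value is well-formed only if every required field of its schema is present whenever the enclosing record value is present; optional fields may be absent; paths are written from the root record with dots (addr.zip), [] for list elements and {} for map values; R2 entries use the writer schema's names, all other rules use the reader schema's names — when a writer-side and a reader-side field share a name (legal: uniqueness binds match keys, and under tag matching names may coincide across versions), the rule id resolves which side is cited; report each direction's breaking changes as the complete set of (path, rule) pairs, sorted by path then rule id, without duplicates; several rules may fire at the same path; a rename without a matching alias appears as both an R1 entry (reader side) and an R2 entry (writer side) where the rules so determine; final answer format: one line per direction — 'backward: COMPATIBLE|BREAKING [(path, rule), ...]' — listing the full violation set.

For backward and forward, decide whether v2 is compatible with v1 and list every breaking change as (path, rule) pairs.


each type pair in Event: writer, then reader
backward for Event (reader v2, writer v1):
  role <- role (Priority -> Priority, writer optional)
  street: no writer match
  enabled <- active (bool -> bool, writer required)
  price <- price (float64 -> float64, writer optional)
  attrs (writer side), unknown to reader
  rule R1 violated at price
  rule R1 violated at role
  rule R1 violated at street
  => 3 violation(s): backward is BREAKING for Event
forward for Event (reader v1, writer v2):
  role <- role (Priority -> Priority, writer required)
  attrs: no writer match
  active <- enabled (bool -> bool, writer required)
  price <- price (float64 -> float64, writer optional)
  street (writer side), unknown to reader
  rule R1 violated at attrs
  rule R1 violated at price
  => 2 violation(s): forward is BREAKING for Event

backward: BREAKING [(price, R1), (role, R1), (street, R1)]; forward: BREAKING [(attrs, R1), (price, R1)]


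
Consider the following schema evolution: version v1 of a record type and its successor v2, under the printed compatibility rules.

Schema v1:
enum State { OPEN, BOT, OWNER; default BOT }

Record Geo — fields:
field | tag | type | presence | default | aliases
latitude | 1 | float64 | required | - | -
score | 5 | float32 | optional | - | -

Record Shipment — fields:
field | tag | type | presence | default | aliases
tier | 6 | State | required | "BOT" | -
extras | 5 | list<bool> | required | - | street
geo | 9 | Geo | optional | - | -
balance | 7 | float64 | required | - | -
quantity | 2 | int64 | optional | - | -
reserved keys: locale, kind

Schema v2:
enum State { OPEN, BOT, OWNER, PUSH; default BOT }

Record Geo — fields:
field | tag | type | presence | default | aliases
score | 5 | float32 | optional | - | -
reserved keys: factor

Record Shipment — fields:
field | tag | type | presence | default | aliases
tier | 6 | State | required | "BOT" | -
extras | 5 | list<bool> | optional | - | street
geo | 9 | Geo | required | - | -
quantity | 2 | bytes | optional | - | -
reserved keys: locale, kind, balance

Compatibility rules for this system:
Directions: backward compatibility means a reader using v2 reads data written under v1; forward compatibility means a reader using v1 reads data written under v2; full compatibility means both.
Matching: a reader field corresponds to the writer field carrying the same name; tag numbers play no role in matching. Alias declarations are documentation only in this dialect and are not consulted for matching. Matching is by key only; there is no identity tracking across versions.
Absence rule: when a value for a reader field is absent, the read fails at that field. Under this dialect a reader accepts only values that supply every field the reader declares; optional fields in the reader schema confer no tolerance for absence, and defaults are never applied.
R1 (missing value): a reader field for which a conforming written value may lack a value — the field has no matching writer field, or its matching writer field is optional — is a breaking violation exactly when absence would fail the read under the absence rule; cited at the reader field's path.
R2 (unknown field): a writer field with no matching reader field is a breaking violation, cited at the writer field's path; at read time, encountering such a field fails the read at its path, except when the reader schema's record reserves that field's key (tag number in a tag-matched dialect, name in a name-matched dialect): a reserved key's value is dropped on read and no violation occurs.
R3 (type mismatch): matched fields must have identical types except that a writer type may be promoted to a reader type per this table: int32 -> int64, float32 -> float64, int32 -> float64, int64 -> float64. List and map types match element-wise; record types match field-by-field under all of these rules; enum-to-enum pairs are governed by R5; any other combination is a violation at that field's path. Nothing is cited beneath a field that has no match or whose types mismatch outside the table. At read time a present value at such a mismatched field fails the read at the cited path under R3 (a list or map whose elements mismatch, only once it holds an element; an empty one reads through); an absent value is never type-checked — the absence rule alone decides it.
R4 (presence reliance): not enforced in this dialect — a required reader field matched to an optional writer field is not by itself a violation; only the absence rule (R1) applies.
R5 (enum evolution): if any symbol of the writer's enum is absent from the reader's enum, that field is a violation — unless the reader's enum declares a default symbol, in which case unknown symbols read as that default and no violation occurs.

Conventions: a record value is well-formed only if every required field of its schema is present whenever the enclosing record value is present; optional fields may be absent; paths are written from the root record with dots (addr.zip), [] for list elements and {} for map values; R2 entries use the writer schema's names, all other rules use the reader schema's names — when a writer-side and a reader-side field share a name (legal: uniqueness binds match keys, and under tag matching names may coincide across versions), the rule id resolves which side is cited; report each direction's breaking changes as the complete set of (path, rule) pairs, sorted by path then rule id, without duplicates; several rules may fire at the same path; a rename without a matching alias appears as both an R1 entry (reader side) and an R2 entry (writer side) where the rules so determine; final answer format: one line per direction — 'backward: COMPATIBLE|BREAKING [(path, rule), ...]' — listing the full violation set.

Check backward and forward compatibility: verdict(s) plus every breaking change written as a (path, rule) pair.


backward: BREAKING [(geo, R1), (geo.latitude, R2), (geo.score, R1), (quantity, R1), (quantity, R3)]; forward: BREAKING [(balance, R1), (extras, R1), (geo.latitude, R1), (geo.score, R1), (quantity, R1), (quantity, R3)]

the writer's type comes first in each Shipment pair
checking backward for Shipment: reader v2 against writer v1:
  State -> State, writer required: tier aligns to tier
  list<bool> -> list<bool>, writer required: extras aligns to extras
  Geo -> Geo, writer optional: geo aligns to geo
  int64 -> bytes, writer optional: quantity aligns to quantity
  writer field balance has no reader counterpart
  float32 -> float32, writer optional: geo.score aligns to geo.score
  writer field geo.latitude has no reader counterpart
  breaking: (geo, R1)
  breaking: (geo.latitude, R2)
  breaking: (geo.score, R1)
  breaking: (quantity, R1)
  breaking: (quantity, R3)
  => 5 violation(s): backward is BREAKING for Shipment
checking forward for Shipment: reader v1 against writer v2:
  State -> State, writer required: tier aligns to tier
  list<bool> -> list<bool>, writer optional: extras aligns to extras
  Geo -> Geo, writer required: geo aligns to geo
  no writer field matches reader balance
  bytes -> int64, writer optional: quantity aligns to quantity
  no writer field matches reader geo.latitude
  float32 -> float32, writer optional: geo.score aligns to geo.score
  breaking: (balance, R1)
  breaking: (extras, R1)
  breaking: (geo.latitude, R1)
  breaking: (geo.score, R1)
  breaking: (quantity, R1)
  breaking: (quantity, R3)
  => 6 violation(s): forward is BREAKING for Shipment
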